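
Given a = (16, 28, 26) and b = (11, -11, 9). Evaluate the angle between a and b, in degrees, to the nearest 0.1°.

a · b = 16·11 + 28·(-11) + 26·9 = 176 - 308 + 234 = 102
|a|² = 256 + 784 + 676 = 1716,  |a| = √1716 ≈ 41.424630
|b|² = 121 + 121 + 81 = 323,  |b| = √323 ≈ 17.972201
cos θ = 102 / (41.424630 · 17.972201) ≈ 0.13701
θ = arccos(0.13701) ≈ 82.1°

82.1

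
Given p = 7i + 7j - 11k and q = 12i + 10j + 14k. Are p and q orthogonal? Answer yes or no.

yes

p · q = 7·12 + 7·10 + (-11)·14 = 84 + 70 - 154 = 0
Zero, so the vectors are orthogonal.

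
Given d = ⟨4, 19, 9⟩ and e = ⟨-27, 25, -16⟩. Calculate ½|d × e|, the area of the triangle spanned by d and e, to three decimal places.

414.624

i: 19·(-16) - 9·25 = -304 - 225 = -529
j: 9·(-27) - 4·(-16) = -243 - (-64) = -179
k: 4·25 - 19·(-27) = 100 - (-513) = 613
d × e = (-529, -179, 613)
|d × e| = √((-529)² + (-179)² + 613²) = √687651 ≈ 829.2472
area = ½ · 829.2472 ≈ 414.624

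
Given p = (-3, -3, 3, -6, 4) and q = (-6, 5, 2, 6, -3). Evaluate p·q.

-39

p · q = (-3)·(-6) + (-3)·5 + 3·2 + (-6)·6 + 4·(-3) = 18 - 15 + 6 - 36 - 12 = -39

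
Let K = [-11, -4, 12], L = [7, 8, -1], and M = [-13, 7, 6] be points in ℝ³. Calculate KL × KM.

(71, 134, 222)

KL = (18, 12, -13)
KM = (-2, 11, -6)
i: 12·(-6) - (-13)·11 = -72 - (-143) = 71
j: (-13)·(-2) - 18·(-6) = 26 - (-108) = 134
k: 18·11 - 12·(-2) = 198 - (-24) = 222
KL × KM = (71, 134, 222)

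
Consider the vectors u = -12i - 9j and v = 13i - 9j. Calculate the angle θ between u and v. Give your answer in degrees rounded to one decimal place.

108.4

u · v = (-12)·13 + (-9)·(-9) = -156 + 81 = -75
|u|² = 144 + 81 = 225,  |u| = √225 ≈ 15.000000
|v|² = 169 + 81 = 250,  |v| = √250 ≈ 15.811388
cos θ = -75 / (15.000000 · 15.811388) ≈ -0.31623
θ = arccos(-0.31623) ≈ 108.4°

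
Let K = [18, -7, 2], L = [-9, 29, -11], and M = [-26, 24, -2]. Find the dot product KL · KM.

KL = L − K = (-27, 36, -13)
KM = M − K = (-44, 31, -4)
KL · KM = (-27)·(-44) + 36·31 + (-13)·(-4) = 1188 + 1116 + 52 = 2356

2356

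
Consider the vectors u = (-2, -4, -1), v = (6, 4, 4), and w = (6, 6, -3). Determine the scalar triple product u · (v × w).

v × w:
i: 4·(-3) - 4·6 = -12 - 24 = -36
j: 4·6 - 6·(-3) = 24 - (-18) = 42
k: 6·6 - 4·6 = 36 - 24 = 12
v × w = (-36, 42, 12)
u · (v × w) = (-2)·(-36) + (-4)·42 + (-1)·12 = 72 - 168 - 12 = -108

-108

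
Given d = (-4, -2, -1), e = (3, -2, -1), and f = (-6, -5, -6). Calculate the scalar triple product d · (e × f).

-49

e × f:
i: (-2)·(-6) - (-1)·(-5) = 12 - 5 = 7
j: (-1)·(-6) - 3·(-6) = 6 - (-18) = 24
k: 3·(-5) - (-2)·(-6) = -15 - 12 = -27
e × f = (7, 24, -27)
d · (e × f) = (-4)·7 + (-2)·24 + (-1)·(-27) = -28 - 48 + 27 = -49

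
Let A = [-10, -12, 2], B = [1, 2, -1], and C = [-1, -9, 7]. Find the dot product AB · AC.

AB = B − A = (11, 14, -3)
AC = C − A = (9, 3, 5)
AB · AC = 11·9 + 14·3 + (-3)·5 = 99 + 42 - 15 = 126

126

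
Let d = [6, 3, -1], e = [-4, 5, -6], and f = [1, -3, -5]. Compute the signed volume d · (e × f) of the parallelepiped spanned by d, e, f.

-343

e × f:
i: 5·(-5) - (-6)·(-3) = -25 - 18 = -43
j: (-6)·1 - (-4)·(-5) = -6 - 20 = -26
k: (-4)·(-3) - 5·1 = 12 - 5 = 7
e × f = (-43, -26, 7)
d · (e × f) = 6·(-43) + 3·(-26) + (-1)·7 = -258 - 78 - 7 = -343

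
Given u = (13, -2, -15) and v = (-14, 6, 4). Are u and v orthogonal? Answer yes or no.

u · v = 13·(-14) + (-2)·6 + (-15)·4 = -182 - 12 - 60 = -254
Nonzero, so the vectors are not orthogonal.

no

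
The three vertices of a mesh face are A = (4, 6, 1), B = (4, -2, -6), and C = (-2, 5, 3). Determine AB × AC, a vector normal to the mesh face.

(-23, 42, -48)

AB = (0, -8, -7)
AC = (-6, -1, 2)
i: (-8)·2 - (-7)·(-1) = -16 - 7 = -23
j: (-7)·(-6) - 0·2 = 42 - 0 = 42
k: 0·(-1) - (-8)·(-6) = 0 - 48 = -48
AB × AC = (-23, 42, -48)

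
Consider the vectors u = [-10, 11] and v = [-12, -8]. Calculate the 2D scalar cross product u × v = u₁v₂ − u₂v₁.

(-10)·(-8) - 11·(-12) = 80 - (-132) = 212

212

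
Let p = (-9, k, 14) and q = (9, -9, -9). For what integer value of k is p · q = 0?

-23

p · q = (-9)·9 + k·(-9) + 14·(-9) = -207 - 9k
Set equal to 0: -9k = 207, so k = -23.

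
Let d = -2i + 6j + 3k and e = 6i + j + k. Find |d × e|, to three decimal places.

43.046

i: 6·1 - 3·1 = 6 - 3 = 3
j: 3·6 - (-2)·1 = 18 - (-2) = 20
k: (-2)·1 - 6·6 = -2 - 36 = -38
d × e = (3, 20, -38)
|d × e| = √(3² + 20² + (-38)²) = √1853 ≈ 43.0465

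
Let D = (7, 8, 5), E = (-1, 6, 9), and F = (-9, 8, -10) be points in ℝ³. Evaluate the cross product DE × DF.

(30, -184, -32)

DE = (-8, -2, 4)
DF = (-16, 0, -15)
i: (-2)·(-15) - 4·0 = 30 - 0 = 30
j: 4·(-16) - (-8)·(-15) = -64 - 120 = -184
k: (-8)·0 - (-2)·(-16) = 0 - 32 = -32
DE × DF = (30, -184, -32)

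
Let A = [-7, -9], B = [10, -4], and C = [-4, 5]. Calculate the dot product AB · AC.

121

AB = B − A = (17, 5)
AC = C − A = (3, 14)
AB · AC = 17·3 + 5·14 = 51 + 70 = 121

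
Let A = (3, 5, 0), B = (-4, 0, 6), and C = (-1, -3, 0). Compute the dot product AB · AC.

68

AB = B − A = (-7, -5, 6)
AC = C − A = (-4, -8, 0)
AB · AC = (-7)·(-4) + (-5)·(-8) + 6·0 = 28 + 40 + 0 = 68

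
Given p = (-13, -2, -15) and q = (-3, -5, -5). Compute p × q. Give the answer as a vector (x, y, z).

i: (-2)·(-5) - (-15)·(-5) = 10 - 75 = -65
j: (-15)·(-3) - (-13)·(-5) = 45 - 65 = -20
k: (-13)·(-5) - (-2)·(-3) = 65 - 6 = 59
p × q = (-65, -20, 59)

(-65, -20, 59)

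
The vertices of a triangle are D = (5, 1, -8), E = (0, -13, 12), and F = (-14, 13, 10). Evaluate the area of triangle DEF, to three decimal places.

DE = (-5, -14, 20),  DF = (-19, 12, 18)
i: (-14)·18 - 20·12 = -252 - 240 = -492
j: 20·(-19) - (-5)·18 = -380 - (-90) = -290
k: (-5)·12 - (-14)·(-19) = -60 - 266 = -326
DE × DF = (-492, -290, -326)
|DE × DF| = √432440 ≈ 657.6017
area = ½ · 657.6017 ≈ 328.801

328.801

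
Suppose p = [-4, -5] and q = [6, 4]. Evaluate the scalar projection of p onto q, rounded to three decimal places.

-6.102

p · q = (-4)·6 + (-5)·4 = -24 - 20 = -44
|q| = √(36 + 16) = √52 ≈ 7.2111
comp_q p = -44 / √52 ≈ -6.102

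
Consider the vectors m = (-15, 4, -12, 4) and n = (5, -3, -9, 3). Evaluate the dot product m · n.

m · n = (-15)·5 + 4·(-3) + (-12)·(-9) + 4·3 = -75 - 12 + 108 + 12 = 33

33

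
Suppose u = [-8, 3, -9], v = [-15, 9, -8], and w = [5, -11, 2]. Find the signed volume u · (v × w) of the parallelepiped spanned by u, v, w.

v × w:
i: 9·2 - (-8)·(-11) = 18 - 88 = -70
j: (-8)·5 - (-15)·2 = -40 - (-30) = -10
k: (-15)·(-11) - 9·5 = 165 - 45 = 120
v × w = (-70, -10, 120)
u · (v × w) = (-8)·(-70) + 3·(-10) + (-9)·120 = 560 - 30 - 1080 = -550

-550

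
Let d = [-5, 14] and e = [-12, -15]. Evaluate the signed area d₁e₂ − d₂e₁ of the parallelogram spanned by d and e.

243

(-5)·(-15) - 14·(-12) = 75 - (-168) = 243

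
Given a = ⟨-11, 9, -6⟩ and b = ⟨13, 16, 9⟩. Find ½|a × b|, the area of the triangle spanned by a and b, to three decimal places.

171.478

i: 9·9 - (-6)·16 = 81 - (-96) = 177
j: (-6)·13 - (-11)·9 = -78 - (-99) = 21
k: (-11)·16 - 9·13 = -176 - 117 = -293
a × b = (177, 21, -293)
|a × b| = √(177² + 21² + (-293)²) = √117619 ≈ 342.9563
area = ½ · 342.9563 ≈ 171.478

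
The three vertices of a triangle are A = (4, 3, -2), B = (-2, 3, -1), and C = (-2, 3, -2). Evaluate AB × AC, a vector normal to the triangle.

AB = (-6, 0, 1)
AC = (-6, 0, 0)
i: 0·0 - 1·0 = 0 - 0 = 0
j: 1·(-6) - (-6)·0 = -6 - 0 = -6
k: (-6)·0 - 0·(-6) = 0 - 0 = 0
AB × AC = (0, -6, 0)

(0, -6, 0)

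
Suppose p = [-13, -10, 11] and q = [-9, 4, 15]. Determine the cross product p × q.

i: (-10)·15 - 11·4 = -150 - 44 = -194
j: 11·(-9) - (-13)·15 = -99 - (-195) = 96
k: (-13)·4 - (-10)·(-9) = -52 - 90 = -142
p × q = (-194, 96, -142)

(-194, 96, -142)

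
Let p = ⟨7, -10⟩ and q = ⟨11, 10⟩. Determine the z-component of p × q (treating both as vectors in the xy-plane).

180

7·10 - (-10)·11 = 70 - (-110) = 180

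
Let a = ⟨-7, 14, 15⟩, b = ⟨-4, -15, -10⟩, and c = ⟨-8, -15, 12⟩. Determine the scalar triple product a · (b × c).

b × c:
i: (-15)·12 - (-10)·(-15) = -180 - 150 = -330
j: (-10)·(-8) - (-4)·12 = 80 - (-48) = 128
k: (-4)·(-15) - (-15)·(-8) = 60 - 120 = -60
b × c = (-330, 128, -60)
a · (b × c) = (-7)·(-330) + 14·128 + 15·(-60) = 2310 + 1792 - 900 = 3202

3202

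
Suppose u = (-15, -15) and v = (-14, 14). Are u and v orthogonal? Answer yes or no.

yes

u · v = (-15)·(-14) + (-15)·14 = 210 - 210 = 0
Zero, so the vectors are orthogonal.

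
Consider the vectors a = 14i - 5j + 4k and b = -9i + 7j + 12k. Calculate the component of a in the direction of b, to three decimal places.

a · b = 14·(-9) + (-5)·7 + 4·12 = -126 - 35 + 48 = -113
|b| = √(81 + 49 + 144) = √274 ≈ 16.5529
comp_b a = -113 / √274 ≈ -6.827

-6.827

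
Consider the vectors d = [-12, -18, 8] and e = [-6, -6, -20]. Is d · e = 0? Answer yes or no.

no

d · e = (-12)·(-6) + (-18)·(-6) + 8·(-20) = 72 + 108 - 160 = 20
Nonzero, so the vectors are not orthogonal.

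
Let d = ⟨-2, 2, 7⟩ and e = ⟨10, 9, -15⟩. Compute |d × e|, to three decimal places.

i: 2·(-15) - 7·9 = -30 - 63 = -93
j: 7·10 - (-2)·(-15) = 70 - 30 = 40
k: (-2)·9 - 2·10 = -18 - 20 = -38
d × e = (-93, 40, -38)
|d × e| = √((-93)² + 40² + (-38)²) = √11693 ≈ 108.1342

108.134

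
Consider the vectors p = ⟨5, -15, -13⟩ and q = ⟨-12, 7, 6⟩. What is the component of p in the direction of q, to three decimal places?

-16.058

p · q = 5·(-12) + (-15)·7 + (-13)·6 = -60 - 105 - 78 = -243
|q| = √(144 + 49 + 36) = √229 ≈ 15.1327
comp_q p = -243 / √229 ≈ -16.058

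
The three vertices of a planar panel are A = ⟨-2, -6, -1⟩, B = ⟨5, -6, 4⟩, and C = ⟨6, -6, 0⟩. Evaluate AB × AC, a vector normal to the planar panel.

(0, 33, 0)

AB = (7, 0, 5)
AC = (8, 0, 1)
i: 0·1 - 5·0 = 0 - 0 = 0
j: 5·8 - 7·1 = 40 - 7 = 33
k: 7·0 - 0·8 = 0 - 0 = 0
AB × AC = (0, 33, 0)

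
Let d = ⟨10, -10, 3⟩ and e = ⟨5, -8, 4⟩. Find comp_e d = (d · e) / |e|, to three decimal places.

d · e = 10·5 + (-10)·(-8) + 3·4 = 50 + 80 + 12 = 142
|e| = √(25 + 64 + 16) = √105 ≈ 10.2470
comp_e d = 142 / √105 ≈ 13.858

13.858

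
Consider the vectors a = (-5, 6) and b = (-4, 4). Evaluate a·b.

a · b = (-5)·(-4) + 6·4 = 20 + 24 = 44

44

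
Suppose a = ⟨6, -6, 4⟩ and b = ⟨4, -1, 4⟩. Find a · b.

46

a · b = 6·4 + (-6)·(-1) + 4·4 = 24 + 6 + 16 = 46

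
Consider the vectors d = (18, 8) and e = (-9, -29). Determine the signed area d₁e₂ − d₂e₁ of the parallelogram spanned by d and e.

-450

18·(-29) - 8·(-9) = -522 - (-72) = -450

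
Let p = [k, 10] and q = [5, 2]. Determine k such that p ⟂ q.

-4

p · q = k·5 + 10·2 = 20 + 5k
Set equal to 0: 5k = -20, so k = -4.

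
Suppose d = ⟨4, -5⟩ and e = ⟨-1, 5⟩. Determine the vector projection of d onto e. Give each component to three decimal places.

d · e = 4·(-1) + (-5)·5 = -4 - 25 = -29
|e|² = 1 + 25 = 26
proj_e d = (-29/26) · (-1, 5) ≈ (1.115, -5.577)

(1.115, -5.577)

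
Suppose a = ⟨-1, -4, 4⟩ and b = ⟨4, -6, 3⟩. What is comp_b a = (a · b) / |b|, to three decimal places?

a · b = (-1)·4 + (-4)·(-6) + 4·3 = -4 + 24 + 12 = 32
|b| = √(16 + 36 + 9) = √61 ≈ 7.8102
comp_b a = 32 / √61 ≈ 4.097

4.097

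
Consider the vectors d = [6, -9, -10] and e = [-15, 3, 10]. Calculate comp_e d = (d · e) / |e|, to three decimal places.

d · e = 6·(-15) + (-9)·3 + (-10)·10 = -90 - 27 - 100 = -217
|e| = √(225 + 9 + 100) = √334 ≈ 18.2757
comp_e d = -217 / √334 ≈ -11.874

-11.874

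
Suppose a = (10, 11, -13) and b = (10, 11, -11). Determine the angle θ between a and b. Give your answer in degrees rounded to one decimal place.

a · b = 10·10 + 11·11 + (-13)·(-11) = 100 + 121 + 143 = 364
|a|² = 100 + 121 + 169 = 390,  |a| = √390 ≈ 19.748418
|b|² = 100 + 121 + 121 = 342,  |b| = √342 ≈ 18.493242
cos θ = 364 / (19.748418 · 18.493242) ≈ 0.99668
θ = arccos(0.99668) ≈ 4.7°

4.7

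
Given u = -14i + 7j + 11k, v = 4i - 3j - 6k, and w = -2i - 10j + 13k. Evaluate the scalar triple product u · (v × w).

600

v × w:
i: (-3)·13 - (-6)·(-10) = -39 - 60 = -99
j: (-6)·(-2) - 4·13 = 12 - 52 = -40
k: 4·(-10) - (-3)·(-2) = -40 - 6 = -46
v × w = (-99, -40, -46)
u · (v × w) = (-14)·(-99) + 7·(-40) + 11·(-46) = 1386 - 280 - 506 = 600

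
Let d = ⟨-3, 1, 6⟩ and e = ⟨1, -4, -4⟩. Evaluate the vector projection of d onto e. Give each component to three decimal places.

(-0.939, 3.758, 3.758)

d · e = (-3)·1 + 1·(-4) + 6·(-4) = -3 - 4 - 24 = -31
|e|² = 1 + 16 + 16 = 33
proj_e d = (-31/33) · (1, -4, -4) ≈ (-0.939, 3.758, 3.758)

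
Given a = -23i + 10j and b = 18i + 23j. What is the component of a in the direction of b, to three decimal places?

-6.300

a · b = (-23)·18 + 10·23 = -414 + 230 = -184
|b| = √(324 + 529) = √853 ≈ 29.2062
comp_b a = -184 / √853 ≈ -6.300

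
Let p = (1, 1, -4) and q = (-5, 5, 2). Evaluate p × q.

(22, 18, 10)

i: 1·2 - (-4)·5 = 2 - (-20) = 22
j: (-4)·(-5) - 1·2 = 20 - 2 = 18
k: 1·5 - 1·(-5) = 5 - (-5) = 10
p × q = (22, 18, 10)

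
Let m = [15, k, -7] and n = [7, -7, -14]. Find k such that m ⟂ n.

m · n = 15·7 + k·(-7) + (-7)·(-14) = 203 - 7k
Set equal to 0: -7k = -203, so k = 29.

29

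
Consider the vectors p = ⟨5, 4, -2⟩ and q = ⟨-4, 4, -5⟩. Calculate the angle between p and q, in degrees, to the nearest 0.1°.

p · q = 5·(-4) + 4·4 + (-2)·(-5) = -20 + 16 + 10 = 6
|p|² = 25 + 16 + 4 = 45,  |p| = √45 ≈ 6.708204
|q|² = 16 + 16 + 25 = 57,  |q| = √57 ≈ 7.549834
cos θ = 6 / (6.708204 · 7.549834) ≈ 0.11847
θ = arccos(0.11847) ≈ 83.2°

83.2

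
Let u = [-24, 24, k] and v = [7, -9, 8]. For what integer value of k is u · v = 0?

48

u · v = (-24)·7 + 24·(-9) + k·8 = -384 + 8k
Set equal to 0: 8k = 384, so k = 48.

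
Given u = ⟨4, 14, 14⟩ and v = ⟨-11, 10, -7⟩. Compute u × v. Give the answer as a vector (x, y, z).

(-238, -126, 194)

i: 14·(-7) - 14·10 = -98 - 140 = -238
j: 14·(-11) - 4·(-7) = -154 - (-28) = -126
k: 4·10 - 14·(-11) = 40 - (-154) = 194
u × v = (-238, -126, 194)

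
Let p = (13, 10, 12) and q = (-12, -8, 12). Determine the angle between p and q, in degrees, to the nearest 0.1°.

104.0

p · q = 13·(-12) + 10·(-8) + 12·12 = -156 - 80 + 144 = -92
|p|² = 169 + 100 + 144 = 413,  |p| = √413 ≈ 20.322401
|q|² = 144 + 64 + 144 = 352,  |q| = √352 ≈ 18.761663
cos θ = -92 / (20.322401 · 18.761663) ≈ -0.24129
θ = arccos(-0.24129) ≈ 104.0°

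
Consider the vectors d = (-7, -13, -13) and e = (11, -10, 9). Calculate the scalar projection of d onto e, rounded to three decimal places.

d · e = (-7)·11 + (-13)·(-10) + (-13)·9 = -77 + 130 - 117 = -64
|e| = √(121 + 100 + 81) = √302 ≈ 17.3781
comp_e d = -64 / √302 ≈ -3.683

-3.683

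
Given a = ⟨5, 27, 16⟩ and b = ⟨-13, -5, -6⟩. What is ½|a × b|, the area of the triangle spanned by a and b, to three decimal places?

190.187

i: 27·(-6) - 16·(-5) = -162 - (-80) = -82
j: 16·(-13) - 5·(-6) = -208 - (-30) = -178
k: 5·(-5) - 27·(-13) = -25 - (-351) = 326
a × b = (-82, -178, 326)
|a × b| = √((-82)² + (-178)² + 326²) = √144684 ≈ 380.3735
area = ½ · 380.3735 ≈ 190.187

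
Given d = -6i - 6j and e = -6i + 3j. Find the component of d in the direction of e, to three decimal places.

2.683

d · e = (-6)·(-6) + (-6)·3 = 36 - 18 = 18
|e| = √(36 + 9) = √45 ≈ 6.7082
comp_e d = 18 / √45 ≈ 2.683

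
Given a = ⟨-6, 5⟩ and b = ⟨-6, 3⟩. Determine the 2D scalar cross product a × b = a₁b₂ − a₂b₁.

12

(-6)·3 - 5·(-6) = -18 - (-30) = 12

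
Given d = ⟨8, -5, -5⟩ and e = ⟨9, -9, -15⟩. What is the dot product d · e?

d · e = 8·9 + (-5)·(-9) + (-5)·(-15) = 72 + 45 + 75 = 192

192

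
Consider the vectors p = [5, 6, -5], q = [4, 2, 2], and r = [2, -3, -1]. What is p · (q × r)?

148

q × r:
i: 2·(-1) - 2·(-3) = -2 - (-6) = 4
j: 2·2 - 4·(-1) = 4 - (-4) = 8
k: 4·(-3) - 2·2 = -12 - 4 = -16
q × r = (4, 8, -16)
p · (q × r) = 5·4 + 6·8 + (-5)·(-16) = 20 + 48 + 80 = 148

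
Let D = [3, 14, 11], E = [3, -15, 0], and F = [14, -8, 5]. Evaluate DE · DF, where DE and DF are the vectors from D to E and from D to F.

DE = E − D = (0, -29, -11)
DF = F − D = (11, -22, -6)
DE · DF = 0·11 + (-29)·(-22) + (-11)·(-6) = 0 + 638 + 66 = 704

704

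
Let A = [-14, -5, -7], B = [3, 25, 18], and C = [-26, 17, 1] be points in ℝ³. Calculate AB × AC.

AB = (17, 30, 25)
AC = (-12, 22, 8)
i: 30·8 - 25·22 = 240 - 550 = -310
j: 25·(-12) - 17·8 = -300 - 136 = -436
k: 17·22 - 30·(-12) = 374 - (-360) = 734
AB × AC = (-310, -436, 734)

(-310, -436, 734)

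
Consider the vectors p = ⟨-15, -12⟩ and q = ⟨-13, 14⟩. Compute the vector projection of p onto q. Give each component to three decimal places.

(-0.962, 1.036)

p · q = (-15)·(-13) + (-12)·14 = 195 - 168 = 27
|q|² = 169 + 196 = 365
proj_q p = (27/365) · (-13, 14) ≈ (-0.962, 1.036)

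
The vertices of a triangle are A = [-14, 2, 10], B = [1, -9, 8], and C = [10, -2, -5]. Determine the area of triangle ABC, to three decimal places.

156.200

AB = (15, -11, -2),  AC = (24, -4, -15)
i: (-11)·(-15) - (-2)·(-4) = 165 - 8 = 157
j: (-2)·24 - 15·(-15) = -48 - (-225) = 177
k: 15·(-4) - (-11)·24 = -60 - (-264) = 204
AB × AC = (157, 177, 204)
|AB × AC| = √97594 ≈ 312.4004
area = ½ · 312.4004 ≈ 156.200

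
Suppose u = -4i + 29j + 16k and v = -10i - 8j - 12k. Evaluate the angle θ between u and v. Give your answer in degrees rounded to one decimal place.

u · v = (-4)·(-10) + 29·(-8) + 16·(-12) = 40 - 232 - 192 = -384
|u|² = 16 + 841 + 256 = 1113,  |u| = √1113 ≈ 33.361655
|v|² = 100 + 64 + 144 = 308,  |v| = √308 ≈ 17.549929
cos θ = -384 / (33.361655 · 17.549929) ≈ -0.65586
θ = arccos(-0.65586) ≈ 131.0°

131.0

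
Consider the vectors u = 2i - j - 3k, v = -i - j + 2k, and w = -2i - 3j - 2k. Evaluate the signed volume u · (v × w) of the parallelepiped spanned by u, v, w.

19

v × w:
i: (-1)·(-2) - 2·(-3) = 2 - (-6) = 8
j: 2·(-2) - (-1)·(-2) = -4 - 2 = -6
k: (-1)·(-3) - (-1)·(-2) = 3 - 2 = 1
v × w = (8, -6, 1)
u · (v × w) = 2·8 + (-1)·(-6) + (-3)·1 = 16 + 6 - 3 = 19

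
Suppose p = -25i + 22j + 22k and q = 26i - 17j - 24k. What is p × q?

i: 22·(-24) - 22·(-17) = -528 - (-374) = -154
j: 22·26 - (-25)·(-24) = 572 - 600 = -28
k: (-25)·(-17) - 22·26 = 425 - 572 = -147
p × q = (-154, -28, -147)

(-154, -28, -147)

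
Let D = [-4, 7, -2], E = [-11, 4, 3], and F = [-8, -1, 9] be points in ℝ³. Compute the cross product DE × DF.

DE = (-7, -3, 5)
DF = (-4, -8, 11)
i: (-3)·11 - 5·(-8) = -33 - (-40) = 7
j: 5·(-4) - (-7)·11 = -20 - (-77) = 57
k: (-7)·(-8) - (-3)·(-4) = 56 - 12 = 44
DE × DF = (7, 57, 44)

(7, 57, 44)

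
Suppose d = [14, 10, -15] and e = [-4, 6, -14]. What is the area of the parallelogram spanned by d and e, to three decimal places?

i: 10·(-14) - (-15)·6 = -140 - (-90) = -50
j: (-15)·(-4) - 14·(-14) = 60 - (-196) = 256
k: 14·6 - 10·(-4) = 84 - (-40) = 124
d × e = (-50, 256, 124)
|d × e| = √((-50)² + 256² + 124²) = √83412 ≈ 288.8114

288.811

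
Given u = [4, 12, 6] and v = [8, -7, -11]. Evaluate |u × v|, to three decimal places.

i: 12·(-11) - 6·(-7) = -132 - (-42) = -90
j: 6·8 - 4·(-11) = 48 - (-44) = 92
k: 4·(-7) - 12·8 = -28 - 96 = -124
u × v = (-90, 92, -124)
|u × v| = √((-90)² + 92² + (-124)²) = √31940 ≈ 178.7177

178.718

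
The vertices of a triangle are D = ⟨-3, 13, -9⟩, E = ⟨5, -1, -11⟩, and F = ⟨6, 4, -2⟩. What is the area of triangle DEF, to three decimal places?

73.905

DE = (8, -14, -2),  DF = (9, -9, 7)
i: (-14)·7 - (-2)·(-9) = -98 - 18 = -116
j: (-2)·9 - 8·7 = -18 - 56 = -74
k: 8·(-9) - (-14)·9 = -72 - (-126) = 54
DE × DF = (-116, -74, 54)
|DE × DF| = √21848 ≈ 147.8107
area = ½ · 147.8107 ≈ 73.905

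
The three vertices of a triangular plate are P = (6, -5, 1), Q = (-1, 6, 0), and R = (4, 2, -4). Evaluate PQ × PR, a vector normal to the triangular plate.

PQ = (-7, 11, -1)
PR = (-2, 7, -5)
i: 11·(-5) - (-1)·7 = -55 - (-7) = -48
j: (-1)·(-2) - (-7)·(-5) = 2 - 35 = -33
k: (-7)·7 - 11·(-2) = -49 - (-22) = -27
PQ × PR = (-48, -33, -27)

(-48, -33, -27)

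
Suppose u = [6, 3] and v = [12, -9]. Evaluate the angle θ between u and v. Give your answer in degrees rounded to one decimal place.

63.4

u · v = 6·12 + 3·(-9) = 72 - 27 = 45
|u|² = 36 + 9 = 45,  |u| = √45 ≈ 6.708204
|v|² = 144 + 81 = 225,  |v| = √225 ≈ 15.000000
cos θ = 45 / (6.708204 · 15.000000) ≈ 0.44721
θ = arccos(0.44721) ≈ 63.4°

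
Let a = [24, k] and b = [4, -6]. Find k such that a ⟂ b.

a · b = 24·4 + k·(-6) = 96 - 6k
Set equal to 0: -6k = -96, so k = 16.

16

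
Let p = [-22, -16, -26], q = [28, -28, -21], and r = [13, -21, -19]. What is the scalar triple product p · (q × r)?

-322

q × r:
i: (-28)·(-19) - (-21)·(-21) = 532 - 441 = 91
j: (-21)·13 - 28·(-19) = -273 - (-532) = 259
k: 28·(-21) - (-28)·13 = -588 - (-364) = -224
q × r = (91, 259, -224)
p · (q × r) = (-22)·91 + (-16)·259 + (-26)·(-224) = -2002 - 4144 + 5824 = -322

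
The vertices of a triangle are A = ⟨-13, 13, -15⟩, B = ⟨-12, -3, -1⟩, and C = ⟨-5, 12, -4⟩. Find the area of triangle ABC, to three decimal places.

114.645

AB = (1, -16, 14),  AC = (8, -1, 11)
i: (-16)·11 - 14·(-1) = -176 - (-14) = -162
j: 14·8 - 1·11 = 112 - 11 = 101
k: 1·(-1) - (-16)·8 = -1 - (-128) = 127
AB × AC = (-162, 101, 127)
|AB × AC| = √52574 ≈ 229.2902
area = ½ · 229.2902 ≈ 114.645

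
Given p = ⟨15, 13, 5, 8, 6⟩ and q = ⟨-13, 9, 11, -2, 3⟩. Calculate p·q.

-21

p · q = 15·(-13) + 13·9 + 5·11 + 8·(-2) + 6·3 = -195 + 117 + 55 - 16 + 18 = -21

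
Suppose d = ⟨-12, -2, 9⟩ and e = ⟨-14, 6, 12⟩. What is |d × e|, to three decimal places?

128.094

i: (-2)·12 - 9·6 = -24 - 54 = -78
j: 9·(-14) - (-12)·12 = -126 - (-144) = 18
k: (-12)·6 - (-2)·(-14) = -72 - 28 = -100
d × e = (-78, 18, -100)
|d × e| = √((-78)² + 18² + (-100)²) = √16408 ≈ 128.0937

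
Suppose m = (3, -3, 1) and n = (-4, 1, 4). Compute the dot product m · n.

-11

m · n = 3·(-4) + (-3)·1 + 1·4 = -12 - 3 + 4 = -11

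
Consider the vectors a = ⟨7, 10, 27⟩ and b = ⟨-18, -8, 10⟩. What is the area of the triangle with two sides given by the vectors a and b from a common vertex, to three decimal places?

325.718

i: 10·10 - 27·(-8) = 100 - (-216) = 316
j: 27·(-18) - 7·10 = -486 - 70 = -556
k: 7·(-8) - 10·(-18) = -56 - (-180) = 124
a × b = (316, -556, 124)
|a × b| = √(316² + (-556)² + 124²) = √424368 ≈ 651.4353
area = ½ · 651.4353 ≈ 325.718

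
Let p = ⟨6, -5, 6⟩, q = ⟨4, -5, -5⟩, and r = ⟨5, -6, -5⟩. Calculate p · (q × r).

q × r:
i: (-5)·(-5) - (-5)·(-6) = 25 - 30 = -5
j: (-5)·5 - 4·(-5) = -25 - (-20) = -5
k: 4·(-6) - (-5)·5 = -24 - (-25) = 1
q × r = (-5, -5, 1)
p · (q × r) = 6·(-5) + (-5)·(-5) + 6·1 = -30 + 25 + 6 = 1

1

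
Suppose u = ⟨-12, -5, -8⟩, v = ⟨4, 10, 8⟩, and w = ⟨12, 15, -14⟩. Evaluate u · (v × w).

2840

v × w:
i: 10·(-14) - 8·15 = -140 - 120 = -260
j: 8·12 - 4·(-14) = 96 - (-56) = 152
k: 4·15 - 10·12 = 60 - 120 = -60
v × w = (-260, 152, -60)
u · (v × w) = (-12)·(-260) + (-5)·152 + (-8)·(-60) = 3120 - 760 + 480 = 2840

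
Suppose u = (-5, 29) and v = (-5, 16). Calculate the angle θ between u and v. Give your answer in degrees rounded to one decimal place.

7.6

u · v = (-5)·(-5) + 29·16 = 25 + 464 = 489
|u|² = 25 + 841 = 866,  |u| = √866 ≈ 29.427878
|v|² = 25 + 256 = 281,  |v| = √281 ≈ 16.763055
cos θ = 489 / (29.427878 · 16.763055) ≈ 0.99128
θ = arccos(0.99128) ≈ 7.6°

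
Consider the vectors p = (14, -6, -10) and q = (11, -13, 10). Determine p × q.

i: (-6)·10 - (-10)·(-13) = -60 - 130 = -190
j: (-10)·11 - 14·10 = -110 - 140 = -250
k: 14·(-13) - (-6)·11 = -182 - (-66) = -116
p × q = (-190, -250, -116)

(-190, -250, -116)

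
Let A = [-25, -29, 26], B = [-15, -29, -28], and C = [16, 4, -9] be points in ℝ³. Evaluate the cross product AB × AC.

AB = (10, 0, -54)
AC = (41, 33, -35)
i: 0·(-35) - (-54)·33 = 0 - (-1782) = 1782
j: (-54)·41 - 10·(-35) = -2214 - (-350) = -1864
k: 10·33 - 0·41 = 330 - 0 = 330
AB × AC = (1782, -1864, 330)

(1782, -1864, 330)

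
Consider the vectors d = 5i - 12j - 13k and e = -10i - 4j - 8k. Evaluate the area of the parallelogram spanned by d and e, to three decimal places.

224.580

i: (-12)·(-8) - (-13)·(-4) = 96 - 52 = 44
j: (-13)·(-10) - 5·(-8) = 130 - (-40) = 170
k: 5·(-4) - (-12)·(-10) = -20 - 120 = -140
d × e = (44, 170, -140)
|d × e| = √(44² + 170² + (-140)²) = √50436 ≈ 224.5796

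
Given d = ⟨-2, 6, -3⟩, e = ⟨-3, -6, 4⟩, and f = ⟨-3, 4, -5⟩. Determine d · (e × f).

-100

e × f:
i: (-6)·(-5) - 4·4 = 30 - 16 = 14
j: 4·(-3) - (-3)·(-5) = -12 - 15 = -27
k: (-3)·4 - (-6)·(-3) = -12 - 18 = -30
e × f = (14, -27, -30)
d · (e × f) = (-2)·14 + 6·(-27) + (-3)·(-30) = -28 - 162 + 90 = -100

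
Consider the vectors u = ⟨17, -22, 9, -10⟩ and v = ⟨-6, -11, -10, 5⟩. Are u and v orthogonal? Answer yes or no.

yes

u · v = 17·(-6) + (-22)·(-11) + 9·(-10) + (-10)·5 = -102 + 242 - 90 - 50 = 0
Zero, so the vectors are orthogonal.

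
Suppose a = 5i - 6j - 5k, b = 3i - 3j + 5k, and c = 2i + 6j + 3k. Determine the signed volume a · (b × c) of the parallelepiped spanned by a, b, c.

b × c:
i: (-3)·3 - 5·6 = -9 - 30 = -39
j: 5·2 - 3·3 = 10 - 9 = 1
k: 3·6 - (-3)·2 = 18 - (-6) = 24
b × c = (-39, 1, 24)
a · (b × c) = 5·(-39) + (-6)·1 + (-5)·24 = -195 - 6 - 120 = -321

-321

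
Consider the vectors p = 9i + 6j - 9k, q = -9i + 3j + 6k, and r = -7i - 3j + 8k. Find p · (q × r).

q × r:
i: 3·8 - 6·(-3) = 24 - (-18) = 42
j: 6·(-7) - (-9)·8 = -42 - (-72) = 30
k: (-9)·(-3) - 3·(-7) = 27 - (-21) = 48
q × r = (42, 30, 48)
p · (q × r) = 9·42 + 6·30 + (-9)·48 = 378 + 180 - 432 = 126

126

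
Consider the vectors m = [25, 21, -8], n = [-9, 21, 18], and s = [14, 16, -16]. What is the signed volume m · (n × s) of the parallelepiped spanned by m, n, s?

n × s:
i: 21·(-16) - 18·16 = -336 - 288 = -624
j: 18·14 - (-9)·(-16) = 252 - 144 = 108
k: (-9)·16 - 21·14 = -144 - 294 = -438
n × s = (-624, 108, -438)
m · (n × s) = 25·(-624) + 21·108 + (-8)·(-438) = -15600 + 2268 + 3504 = -9828

-9828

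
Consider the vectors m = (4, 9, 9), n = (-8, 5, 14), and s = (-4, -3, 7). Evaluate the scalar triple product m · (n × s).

n × s:
i: 5·7 - 14·(-3) = 35 - (-42) = 77
j: 14·(-4) - (-8)·7 = -56 - (-56) = 0
k: (-8)·(-3) - 5·(-4) = 24 - (-20) = 44
n × s = (77, 0, 44)
m · (n × s) = 4·77 + 9·0 + 9·44 = 308 + 0 + 396 = 704

704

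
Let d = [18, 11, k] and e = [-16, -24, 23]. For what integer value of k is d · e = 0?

d · e = 18·(-16) + 11·(-24) + k·23 = -552 + 23k
Set equal to 0: 23k = 552, so k = 24.

24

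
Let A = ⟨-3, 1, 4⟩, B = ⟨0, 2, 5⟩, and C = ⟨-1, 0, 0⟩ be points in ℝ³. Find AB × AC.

AB = (3, 1, 1)
AC = (2, -1, -4)
i: 1·(-4) - 1·(-1) = -4 - (-1) = -3
j: 1·2 - 3·(-4) = 2 - (-12) = 14
k: 3·(-1) - 1·2 = -3 - 2 = -5
AB × AC = (-3, 14, -5)

(-3, 14, -5)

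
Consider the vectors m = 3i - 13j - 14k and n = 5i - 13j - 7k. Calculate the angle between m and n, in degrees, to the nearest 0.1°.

m · n = 3·5 + (-13)·(-13) + (-14)·(-7) = 15 + 169 + 98 = 282
|m|² = 9 + 169 + 196 = 374,  |m| = √374 ≈ 19.339080
|n|² = 25 + 169 + 49 = 243,  |n| = √243 ≈ 15.588457
cos θ = 282 / (19.339080 · 15.588457) ≈ 0.93543
θ = arccos(0.93543) ≈ 20.7°

20.7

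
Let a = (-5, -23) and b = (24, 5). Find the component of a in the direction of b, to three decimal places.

-9.586

a · b = (-5)·24 + (-23)·5 = -120 - 115 = -235
|b| = √(576 + 25) = √601 ≈ 24.5153
comp_b a = -235 / √601 ≈ -9.586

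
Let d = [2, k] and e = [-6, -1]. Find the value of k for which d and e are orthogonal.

d · e = 2·(-6) + k·(-1) = -12 - 1k
Set equal to 0: -1k = 12, so k = -12.

-12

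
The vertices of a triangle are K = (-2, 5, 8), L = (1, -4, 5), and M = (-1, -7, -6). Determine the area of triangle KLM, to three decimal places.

50.867

KL = (3, -9, -3),  KM = (1, -12, -14)
i: (-9)·(-14) - (-3)·(-12) = 126 - 36 = 90
j: (-3)·1 - 3·(-14) = -3 - (-42) = 39
k: 3·(-12) - (-9)·1 = -36 - (-9) = -27
KL × KM = (90, 39, -27)
|KL × KM| = √10350 ≈ 101.7349
area = ½ · 101.7349 ≈ 50.867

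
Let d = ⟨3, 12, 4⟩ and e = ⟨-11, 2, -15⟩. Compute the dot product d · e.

d · e = 3·(-11) + 12·2 + 4·(-15) = -33 + 24 - 60 = -69

-69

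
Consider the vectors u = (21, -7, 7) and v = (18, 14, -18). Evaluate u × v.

(28, 504, 420)

i: (-7)·(-18) - 7·14 = 126 - 98 = 28
j: 7·18 - 21·(-18) = 126 - (-378) = 504
k: 21·14 - (-7)·18 = 294 - (-126) = 420
u × v = (28, 504, 420)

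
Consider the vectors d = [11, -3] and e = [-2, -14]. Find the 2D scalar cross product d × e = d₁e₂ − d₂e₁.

11·(-14) - (-3)·(-2) = -154 - 6 = -160

-160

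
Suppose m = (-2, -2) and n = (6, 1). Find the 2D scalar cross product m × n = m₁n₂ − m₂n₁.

(-2)·1 - (-2)·6 = -2 - (-12) = 10

10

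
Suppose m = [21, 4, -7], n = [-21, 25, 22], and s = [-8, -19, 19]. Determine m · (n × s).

15452

n × s:
i: 25·19 - 22·(-19) = 475 - (-418) = 893
j: 22·(-8) - (-21)·19 = -176 - (-399) = 223
k: (-21)·(-19) - 25·(-8) = 399 - (-200) = 599
n × s = (893, 223, 599)
m · (n × s) = 21·893 + 4·223 + (-7)·599 = 18753 + 892 - 4193 = 15452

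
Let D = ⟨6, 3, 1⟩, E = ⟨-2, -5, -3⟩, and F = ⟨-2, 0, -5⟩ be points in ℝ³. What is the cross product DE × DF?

DE = (-8, -8, -4)
DF = (-8, -3, -6)
i: (-8)·(-6) - (-4)·(-3) = 48 - 12 = 36
j: (-4)·(-8) - (-8)·(-6) = 32 - 48 = -16
k: (-8)·(-3) - (-8)·(-8) = 24 - 64 = -40
DE × DF = (36, -16, -40)

(36, -16, -40)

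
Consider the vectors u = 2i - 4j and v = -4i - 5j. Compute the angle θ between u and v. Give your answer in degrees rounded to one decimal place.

u · v = 2·(-4) + (-4)·(-5) = -8 + 20 = 12
|u|² = 4 + 16 = 20,  |u| = √20 ≈ 4.472136
|v|² = 16 + 25 = 41,  |v| = √41 ≈ 6.403124
cos θ = 12 / (4.472136 · 6.403124) ≈ 0.41906
θ = arccos(0.41906) ≈ 65.2°

65.2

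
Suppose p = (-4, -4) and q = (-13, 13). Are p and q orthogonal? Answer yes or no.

yes

p · q = (-4)·(-13) + (-4)·13 = 52 - 52 = 0
Zero, so the vectors are orthogonal.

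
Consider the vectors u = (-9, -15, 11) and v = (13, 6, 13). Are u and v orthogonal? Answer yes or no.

no

u · v = (-9)·13 + (-15)·6 + 11·13 = -117 - 90 + 143 = -64
Nonzero, so the vectors are not orthogonal.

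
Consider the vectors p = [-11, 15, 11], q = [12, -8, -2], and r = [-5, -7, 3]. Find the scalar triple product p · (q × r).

-1336

q × r:
i: (-8)·3 - (-2)·(-7) = -24 - 14 = -38
j: (-2)·(-5) - 12·3 = 10 - 36 = -26
k: 12·(-7) - (-8)·(-5) = -84 - 40 = -124
q × r = (-38, -26, -124)
p · (q × r) = (-11)·(-38) + 15·(-26) + 11·(-124) = 418 - 390 - 1364 = -1336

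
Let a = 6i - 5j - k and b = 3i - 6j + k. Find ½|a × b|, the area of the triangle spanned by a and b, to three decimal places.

i: (-5)·1 - (-1)·(-6) = -5 - 6 = -11
j: (-1)·3 - 6·1 = -3 - 6 = -9
k: 6·(-6) - (-5)·3 = -36 - (-15) = -21
a × b = (-11, -9, -21)
|a × b| = √((-11)² + (-9)² + (-21)²) = √643 ≈ 25.3574
area = ½ · 25.3574 ≈ 12.679

12.679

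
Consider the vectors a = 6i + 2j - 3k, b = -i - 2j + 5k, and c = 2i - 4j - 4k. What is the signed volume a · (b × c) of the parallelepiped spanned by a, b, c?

b × c:
i: (-2)·(-4) - 5·(-4) = 8 - (-20) = 28
j: 5·2 - (-1)·(-4) = 10 - 4 = 6
k: (-1)·(-4) - (-2)·2 = 4 - (-4) = 8
b × c = (28, 6, 8)
a · (b × c) = 6·28 + 2·6 + (-3)·8 = 168 + 12 - 24 = 156

156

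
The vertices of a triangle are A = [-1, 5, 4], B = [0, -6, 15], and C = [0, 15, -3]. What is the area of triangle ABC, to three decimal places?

AB = (1, -11, 11),  AC = (1, 10, -7)
i: (-11)·(-7) - 11·10 = 77 - 110 = -33
j: 11·1 - 1·(-7) = 11 - (-7) = 18
k: 1·10 - (-11)·1 = 10 - (-11) = 21
AB × AC = (-33, 18, 21)
|AB × AC| = √1854 ≈ 43.0581
area = ½ · 43.0581 ≈ 21.529

21.529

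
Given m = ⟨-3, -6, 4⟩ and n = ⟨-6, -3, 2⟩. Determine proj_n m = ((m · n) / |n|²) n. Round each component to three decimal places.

(-5.388, -2.694, 1.796)

m · n = (-3)·(-6) + (-6)·(-3) + 4·2 = 18 + 18 + 8 = 44
|n|² = 36 + 9 + 4 = 49
proj_n m = (44/49) · (-6, -3, 2) ≈ (-5.388, -2.694, 1.796)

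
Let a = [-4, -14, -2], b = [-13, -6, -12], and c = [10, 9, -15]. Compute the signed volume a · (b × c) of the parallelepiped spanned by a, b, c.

b × c:
i: (-6)·(-15) - (-12)·9 = 90 - (-108) = 198
j: (-12)·10 - (-13)·(-15) = -120 - 195 = -315
k: (-13)·9 - (-6)·10 = -117 - (-60) = -57
b × c = (198, -315, -57)
a · (b × c) = (-4)·198 + (-14)·(-315) + (-2)·(-57) = -792 + 4410 + 114 = 3732

3732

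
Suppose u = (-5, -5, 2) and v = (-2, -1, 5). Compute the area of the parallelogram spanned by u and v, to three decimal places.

i: (-5)·5 - 2·(-1) = -25 - (-2) = -23
j: 2·(-2) - (-5)·5 = -4 - (-25) = 21
k: (-5)·(-1) - (-5)·(-2) = 5 - 10 = -5
u × v = (-23, 21, -5)
|u × v| = √((-23)² + 21² + (-5)²) = √995 ≈ 31.5436

31.544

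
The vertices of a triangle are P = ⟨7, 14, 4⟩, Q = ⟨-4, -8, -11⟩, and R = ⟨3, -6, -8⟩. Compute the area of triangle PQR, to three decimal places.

77.305

PQ = (-11, -22, -15),  PR = (-4, -20, -12)
i: (-22)·(-12) - (-15)·(-20) = 264 - 300 = -36
j: (-15)·(-4) - (-11)·(-12) = 60 - 132 = -72
k: (-11)·(-20) - (-22)·(-4) = 220 - 88 = 132
PQ × PR = (-36, -72, 132)
|PQ × PR| = √23904 ≈ 154.6092
area = ½ · 154.6092 ≈ 77.305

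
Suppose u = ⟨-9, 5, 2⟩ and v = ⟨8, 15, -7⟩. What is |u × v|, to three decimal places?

i: 5·(-7) - 2·15 = -35 - 30 = -65
j: 2·8 - (-9)·(-7) = 16 - 63 = -47
k: (-9)·15 - 5·8 = -135 - 40 = -175
u × v = (-65, -47, -175)
|u × v| = √((-65)² + (-47)² + (-175)²) = √37059 ≈ 192.5071

192.507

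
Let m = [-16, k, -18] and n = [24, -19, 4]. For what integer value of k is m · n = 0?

m · n = (-16)·24 + k·(-19) + (-18)·4 = -456 - 19k
Set equal to 0: -19k = 456, so k = -24.

-24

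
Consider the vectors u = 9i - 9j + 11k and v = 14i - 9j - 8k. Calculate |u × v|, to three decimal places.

286.953

i: (-9)·(-8) - 11·(-9) = 72 - (-99) = 171
j: 11·14 - 9·(-8) = 154 - (-72) = 226
k: 9·(-9) - (-9)·14 = -81 - (-126) = 45
u × v = (171, 226, 45)
|u × v| = √(171² + 226² + 45²) = √82342 ≈ 286.9530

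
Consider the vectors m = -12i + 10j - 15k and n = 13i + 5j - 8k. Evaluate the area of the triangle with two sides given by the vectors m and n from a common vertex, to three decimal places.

173.786

i: 10·(-8) - (-15)·5 = -80 - (-75) = -5
j: (-15)·13 - (-12)·(-8) = -195 - 96 = -291
k: (-12)·5 - 10·13 = -60 - 130 = -190
m × n = (-5, -291, -190)
|m × n| = √((-5)² + (-291)² + (-190)²) = √120806 ≈ 347.5716
area = ½ · 347.5716 ≈ 173.786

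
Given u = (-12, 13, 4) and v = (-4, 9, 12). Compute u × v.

(120, 128, -56)

i: 13·12 - 4·9 = 156 - 36 = 120
j: 4·(-4) - (-12)·12 = -16 - (-144) = 128
k: (-12)·9 - 13·(-4) = -108 - (-52) = -56
u × v = (120, 128, -56)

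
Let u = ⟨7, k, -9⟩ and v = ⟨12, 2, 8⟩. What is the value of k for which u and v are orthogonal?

u · v = 7·12 + k·2 + (-9)·8 = 12 + 2k
Set equal to 0: 2k = -12, so k = -6.

-6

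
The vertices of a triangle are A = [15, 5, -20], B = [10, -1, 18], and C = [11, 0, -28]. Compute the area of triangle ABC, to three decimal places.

AB = (-5, -6, 38),  AC = (-4, -5, -8)
i: (-6)·(-8) - 38·(-5) = 48 - (-190) = 238
j: 38·(-4) - (-5)·(-8) = -152 - 40 = -192
k: (-5)·(-5) - (-6)·(-4) = 25 - 24 = 1
AB × AC = (238, -192, 1)
|AB × AC| = √93509 ≈ 305.7924
area = ½ · 305.7924 ≈ 152.896

152.896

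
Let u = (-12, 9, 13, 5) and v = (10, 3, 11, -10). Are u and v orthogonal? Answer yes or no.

yes

u · v = (-12)·10 + 9·3 + 13·11 + 5·(-10) = -120 + 27 + 143 - 50 = 0
Zero, so the vectors are orthogonal.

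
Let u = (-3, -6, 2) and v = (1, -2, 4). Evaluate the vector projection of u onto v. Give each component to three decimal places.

u · v = (-3)·1 + (-6)·(-2) + 2·4 = -3 + 12 + 8 = 17
|v|² = 1 + 4 + 16 = 21
proj_v u = (17/21) · (1, -2, 4) ≈ (0.810, -1.619, 3.238)

(0.810, -1.619, 3.238)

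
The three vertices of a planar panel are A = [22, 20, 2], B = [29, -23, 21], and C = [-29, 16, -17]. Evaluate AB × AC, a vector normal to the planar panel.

AB = (7, -43, 19)
AC = (-51, -4, -19)
i: (-43)·(-19) - 19·(-4) = 817 - (-76) = 893
j: 19·(-51) - 7·(-19) = -969 - (-133) = -836
k: 7·(-4) - (-43)·(-51) = -28 - 2193 = -2221
AB × AC = (893, -836, -2221)

(893, -836, -2221)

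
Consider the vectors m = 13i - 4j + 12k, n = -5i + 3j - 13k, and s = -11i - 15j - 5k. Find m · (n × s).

-1906

n × s:
i: 3·(-5) - (-13)·(-15) = -15 - 195 = -210
j: (-13)·(-11) - (-5)·(-5) = 143 - 25 = 118
k: (-5)·(-15) - 3·(-11) = 75 - (-33) = 108
n × s = (-210, 118, 108)
m · (n × s) = 13·(-210) + (-4)·118 + 12·108 = -2730 - 472 + 1296 = -1906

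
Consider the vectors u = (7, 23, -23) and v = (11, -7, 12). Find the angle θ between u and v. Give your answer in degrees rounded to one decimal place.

127.6

u · v = 7·11 + 23·(-7) + (-23)·12 = 77 - 161 - 276 = -360
|u|² = 49 + 529 + 529 = 1107,  |u| = √1107 ≈ 33.271610
|v|² = 121 + 49 + 144 = 314,  |v| = √314 ≈ 17.720045
cos θ = -360 / (33.271610 · 17.720045) ≈ -0.61061
θ = arccos(-0.61061) ≈ 127.6°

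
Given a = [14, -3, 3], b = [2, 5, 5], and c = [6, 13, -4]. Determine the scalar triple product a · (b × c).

-1316

b × c:
i: 5·(-4) - 5·13 = -20 - 65 = -85
j: 5·6 - 2·(-4) = 30 - (-8) = 38
k: 2·13 - 5·6 = 26 - 30 = -4
b × c = (-85, 38, -4)
a · (b × c) = 14·(-85) + (-3)·38 + 3·(-4) = -1190 - 114 - 12 = -1316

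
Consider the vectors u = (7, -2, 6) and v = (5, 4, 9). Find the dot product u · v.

u · v = 7·5 + (-2)·4 + 6·9 = 35 - 8 + 54 = 81

81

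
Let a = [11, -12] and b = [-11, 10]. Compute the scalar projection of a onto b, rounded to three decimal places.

-16.211

a · b = 11·(-11) + (-12)·10 = -121 - 120 = -241
|b| = √(121 + 100) = √221 ≈ 14.8661
comp_b a = -241 / √221 ≈ -16.211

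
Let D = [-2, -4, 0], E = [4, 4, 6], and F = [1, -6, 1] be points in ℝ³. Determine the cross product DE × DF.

(20, 12, -36)

DE = (6, 8, 6)
DF = (3, -2, 1)
i: 8·1 - 6·(-2) = 8 - (-12) = 20
j: 6·3 - 6·1 = 18 - 6 = 12
k: 6·(-2) - 8·3 = -12 - 24 = -36
DE × DF = (20, 12, -36)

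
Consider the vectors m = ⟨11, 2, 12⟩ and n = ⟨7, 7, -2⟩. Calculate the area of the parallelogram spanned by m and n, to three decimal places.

151.489

i: 2·(-2) - 12·7 = -4 - 84 = -88
j: 12·7 - 11·(-2) = 84 - (-22) = 106
k: 11·7 - 2·7 = 77 - 14 = 63
m × n = (-88, 106, 63)
|m × n| = √((-88)² + 106² + 63²) = √22949 ≈ 151.4893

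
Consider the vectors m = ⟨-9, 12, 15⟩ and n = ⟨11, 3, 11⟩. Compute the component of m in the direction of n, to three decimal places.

6.438

m · n = (-9)·11 + 12·3 + 15·11 = -99 + 36 + 165 = 102
|n| = √(121 + 9 + 121) = √251 ≈ 15.8430
comp_n m = 102 / √251 ≈ 6.438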